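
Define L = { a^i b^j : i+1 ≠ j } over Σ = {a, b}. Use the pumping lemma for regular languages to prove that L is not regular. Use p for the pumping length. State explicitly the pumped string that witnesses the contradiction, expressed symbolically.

a^{p+p!} b^{p+p!+1}

Assume L is regular; let p be its pumping constant.
Choose w = a^p b^{p+p!+1}. Since p ≠ (p+p!+1)-1 = p+p!, w ∈ L; and |w| ≥ p.
The pumping lemma gives a decomposition w = xyz where |xy| ≤ p and y is nonempty.
The first p characters of w are a's, so xy (and hence y) consists only of a's. Write y = a^k, 1 ≤ k ≤ p.
Since 1 ≤ k ≤ p, k divides p!; set t = 1 + p!/k. Then xy^t z has p + (p!/k)·k = p + p! copies of a. Now the a-count is p+p! and (b-count)-1 = (p+p!+1)-1 = p+p!, so i+1 ≠ j fails. So xy^t z = a^{p+p!} b^{p+p!+1} ∉ L.
Contradiction. Therefore L is not regular.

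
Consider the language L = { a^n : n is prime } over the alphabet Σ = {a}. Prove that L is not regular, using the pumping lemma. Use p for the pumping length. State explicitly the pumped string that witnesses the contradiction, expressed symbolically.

a^{q(1+k)}

Toward a contradiction, assume L is regular with pumping length p.
Let q be a prime with q ≥ p+2 (infinitely many primes exist), and take w = a^q ∈ L with |w| = q ≥ p.
Write w = xyz as guaranteed by the lemma, with |xy| ≤ p and |y| > 0.
Then y = a^k for some k with 1 ≤ k ≤ p.
Since 1 ≤ k ≤ p, |xz| = q-k. Pump with i = q+1: |xy^{q+1}z| = (q-k)+(q+1)k = q+qk = q(1+k), which is composite (both factors ≥ 2). So xy^{q+1}z = a^{q(1+k)} ∉ L.
This contradicts the pumping lemma, so L is not regular.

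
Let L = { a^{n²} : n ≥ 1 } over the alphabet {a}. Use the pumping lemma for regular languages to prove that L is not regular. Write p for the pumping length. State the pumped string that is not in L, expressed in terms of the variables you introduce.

a^{p²+k}

Toward a contradiction, assume L is regular with pumping length p.
Take w = a^{p²} ∈ L with |w| = p² ≥ p.
The pumping lemma gives a decomposition w = xyz where |xy| ≤ p and |y| ≥ 1.
Then y = a^k for some k with 1 ≤ k ≤ p.
Pump with i = 2: xy^2z = a^{p²+k}. Since 1 ≤ k ≤ p, p² < p²+k ≤ p²+p < (p+1)², so p²+k lies strictly between consecutive squares and is not a perfect square. So xy^2z ∉ L.
Contradiction. Therefore L is not regular.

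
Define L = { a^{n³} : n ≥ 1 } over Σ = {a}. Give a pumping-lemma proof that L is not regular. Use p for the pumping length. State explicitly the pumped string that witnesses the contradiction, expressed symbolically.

Toward a contradiction, assume L is regular with pumping length p.
Take w = a^{p³} ∈ L with |w| = p³ ≥ p.
The pumping lemma gives a decomposition w = xyz where |xy| ≤ p and |y| ≥ 1.
Then y = a^k for some k with 1 ≤ k ≤ p.
Pump with i = 2: xy^2z = a^{p³+k}. Since 1 ≤ k ≤ p, p³ < p³+k ≤ p³+p < p³+3p²+3p+1 = (p+1)³, so p³+k is not a perfect cube. So xy^2z ∉ L.
This is a contradiction; hence L is not regular.

a^{p³+k}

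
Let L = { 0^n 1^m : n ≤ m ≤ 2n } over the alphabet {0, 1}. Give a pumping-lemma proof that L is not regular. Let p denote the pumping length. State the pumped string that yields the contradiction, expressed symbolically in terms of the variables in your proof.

0^{p+k} 1^p

Assume L is regular. Let p be the pumping length given by the pumping lemma.
Take w = 0^p 1^p ∈ L (since p ≤ p ≤ 2p), with |w| = 2p ≥ p.
The pumping lemma gives a decomposition w = xyz where |xy| ≤ p and |y| > 0.
The first p characters of w are 0's, so xy (and hence y) consists only of 0's. Write y = 0^k, 1 ≤ k ≤ p.
Pump with i = 2: xy^2z = 0^{p+k} 1^p. Now n = p+k > p = m, so the condition n ≤ m fails. Thus xy^2z ∉ L.
Contradiction. Therefore L is not regular.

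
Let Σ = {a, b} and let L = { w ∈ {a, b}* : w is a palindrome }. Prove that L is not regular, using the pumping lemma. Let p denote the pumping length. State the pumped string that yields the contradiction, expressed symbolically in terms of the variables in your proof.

Toward a contradiction, assume L is regular with pumping length p.
Take w = a^p b a^p, a palindrome of length 2p+1 ≥ p.
By the pumping lemma, w = xyz with |xy| ≤ p and |y| > 0.
The first p characters of w are a's, so xy (and hence y) consists only of a's. Write y = a^k, 1 ≤ k ≤ p.
Pump with i = 2: xy^2z = a^{p+k} b a^p. Its reverse is a^p b a^{p+k}, which differs from xy^2z since k ≥ 1. So xy^2z is not a palindrome and xy^2z ∉ L.
This contradicts the pumping lemma, so L is not regular.

a^{p+k} b a^p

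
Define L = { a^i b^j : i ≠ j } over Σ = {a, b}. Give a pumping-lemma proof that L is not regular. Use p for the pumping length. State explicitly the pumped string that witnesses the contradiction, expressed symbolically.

a^{p+p!} b^{p+p!}

Suppose for contradiction that L is regular, and let p be the pumping length.
Choose w = a^p b^{p+p!}. Since p ≠ p+p!, w ∈ L; and |w| ≥ p.
The pumping lemma gives a decomposition w = xyz where |xy| ≤ p and |y| > 0.
Because |xy| ≤ p and w begins with p copies of a, we have y = a^k with 1 ≤ k ≤ p.
Since 1 ≤ k ≤ p, k divides p!; set t = 1 + p!/k. Then xy^t z has p + (p!/k)·k = p + p! copies of a. Now the a-count equals the b-count, so i ≠ j fails. So xy^t z = a^{p+p!} b^{p+p!} ∉ L.
Contradiction. Therefore L is not regular.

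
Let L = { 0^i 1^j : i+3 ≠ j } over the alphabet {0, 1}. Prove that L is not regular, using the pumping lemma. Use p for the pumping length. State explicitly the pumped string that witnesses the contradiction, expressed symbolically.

Suppose for contradiction that L is regular, and let p be the pumping length.
Choose w = 0^p 1^{p+p!+3}. Since p ≠ (p+p!+3)-3 = p+p!, w ∈ L; and |w| ≥ p.
By the pumping lemma, w = xyz with |xy| ≤ p and |y| ≥ 1.
Because |xy| ≤ p and w begins with p copies of 0, we have y = 0^k with 1 ≤ k ≤ p.
Since 1 ≤ k ≤ p, k divides p!; set t = 1 + p!/k. Then xy^t z has p + (p!/k)·k = p + p! copies of 0. Now the 0-count is p+p! and (1-count)-3 = (p+p!+3)-3 = p+p!, so i+3 ≠ j fails. So xy^t z = 0^{p+p!} 1^{p+p!+3} ∉ L.
This contradicts the pumping lemma, so L is not regular.

0^{p+p!} 1^{p+p!+3}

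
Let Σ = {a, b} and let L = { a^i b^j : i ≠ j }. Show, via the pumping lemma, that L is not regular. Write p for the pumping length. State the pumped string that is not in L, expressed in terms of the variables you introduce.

Assume L is regular. Let p be the pumping length given by the pumping lemma.
Choose w = a^p b^{p+p!}. Since p ≠ p+p!, w ∈ L; and |w| ≥ p.
Write w = xyz as guaranteed by the lemma, with |xy| ≤ p and |y| > 0.
Since the first p symbols of w are all a's and |xy| ≤ p, y lies entirely in the leading a-block: y = a^k for some k with 1 ≤ k ≤ p.
Since 1 ≤ k ≤ p, k divides p!; set t = 1 + p!/k. Then xy^t z has p + (p!/k)·k = p + p! copies of a. Now the a-count equals the b-count, so i ≠ j fails. So xy^t z = a^{p+p!} b^{p+p!} ∉ L.
This contradicts the pumping lemma, so L is not regular.

a^{p+p!} b^{p+p!}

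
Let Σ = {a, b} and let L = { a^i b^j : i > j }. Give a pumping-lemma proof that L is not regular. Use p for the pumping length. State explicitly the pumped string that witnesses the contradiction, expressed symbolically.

a^{p+1-k} b^p

Suppose for contradiction that L is regular, and let p be the pumping length.
Choose w = a^{p+1} b^p ∈ L, with |w| = 2p+1 ≥ p.
The pumping lemma gives a decomposition w = xyz where |xy| ≤ p and y is nonempty.
The first p characters of w are a's, so xy (and hence y) consists only of a's. Write y = a^k, 1 ≤ k ≤ p.
Consider xy^0z = xz = a^{p+1-k} b^p. Since k ≥ 1, the a-count p+1-k is at most p, so i > j fails; thus xz ∉ L.
Contradiction. Therefore L is not regular.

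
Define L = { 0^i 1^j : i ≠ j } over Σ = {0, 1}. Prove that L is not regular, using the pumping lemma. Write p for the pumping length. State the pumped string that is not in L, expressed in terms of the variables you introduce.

0^{p+p!} 1^{p+p!}

Assume L is regular; let p be its pumping constant.
Choose w = 0^p 1^{p+p!}. Since p ≠ p+p!, w ∈ L; and |w| ≥ p.
The pumping lemma gives a decomposition w = xyz where |xy| ≤ p and y is nonempty.
Because |xy| ≤ p and w begins with p copies of 0, we have y = 0^k with 1 ≤ k ≤ p.
Since 1 ≤ k ≤ p, k divides p!; set t = 1 + p!/k. Then xy^t z has p + (p!/k)·k = p + p! copies of 0. Now the 0-count equals the 1-count, so i ≠ j fails. So xy^t z = 0^{p+p!} 1^{p+p!} ∉ L.
This contradicts the pumping lemma, so L is not regular.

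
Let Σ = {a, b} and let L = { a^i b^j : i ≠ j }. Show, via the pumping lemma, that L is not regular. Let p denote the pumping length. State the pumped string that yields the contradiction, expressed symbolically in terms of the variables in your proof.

Toward a contradiction, assume L is regular with pumping length p.
Choose w = a^p b^{p+p!}. Since p ≠ p+p!, w ∈ L; and |w| ≥ p.
Write w = xyz as guaranteed by the lemma, with |xy| ≤ p and |y| ≥ 1.
Since the first p symbols of w are all a's and |xy| ≤ p, y lies entirely in the leading a-block: y = a^k for some k with 1 ≤ k ≤ p.
Since 1 ≤ k ≤ p, k divides p!; set t = 1 + p!/k. Then xy^t z has p + (p!/k)·k = p + p! copies of a. Now the a-count equals the b-count, so i ≠ j fails. So xy^t z = a^{p+p!} b^{p+p!} ∉ L.
This contradicts the pumping lemma, so L is not regular.

a^{p+p!} b^{p+p!}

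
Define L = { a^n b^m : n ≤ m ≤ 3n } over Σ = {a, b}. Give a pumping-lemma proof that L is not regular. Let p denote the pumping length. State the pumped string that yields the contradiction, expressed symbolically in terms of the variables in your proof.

Assume L is regular. Let p be the pumping length given by the pumping lemma.
Take w = a^p b^p ∈ L (since p ≤ p ≤ 3p), with |w| = 2p ≥ p.
The pumping lemma gives a decomposition w = xyz where |xy| ≤ p and y is nonempty.
Since the first p symbols of w are all a's and |xy| ≤ p, y lies entirely in the leading a-block: y = a^k for some k with 1 ≤ k ≤ p.
Pump with i = 2: xy^2z = a^{p+k} b^p. Now n = p+k > p = m, so the condition n ≤ m fails. Thus xy^2z ∉ L.
This contradicts the pumping lemma, so L is not regular.

a^{p+k} b^p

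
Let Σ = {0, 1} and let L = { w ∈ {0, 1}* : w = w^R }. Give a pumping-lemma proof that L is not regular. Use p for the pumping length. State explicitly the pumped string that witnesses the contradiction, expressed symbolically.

0^{p+k} 1 0^p

Toward a contradiction, assume L is regular with pumping length p.
Take w = 0^p 1 0^p, a palindrome of length 2p+1 ≥ p.
Write w = xyz as guaranteed by the lemma, with |xy| ≤ p and |y| ≥ 1.
Because |xy| ≤ p and w begins with p copies of 0, we have y = 0^k with 1 ≤ k ≤ p.
Pump with i = 2: xy^2z = 0^{p+k} 1 0^p. Its reverse is 0^p 1 0^{p+k}, which differs from xy^2z since k ≥ 1. So xy^2z is not a palindrome and xy^2z ∉ L.
Contradiction. Therefore L is not regular.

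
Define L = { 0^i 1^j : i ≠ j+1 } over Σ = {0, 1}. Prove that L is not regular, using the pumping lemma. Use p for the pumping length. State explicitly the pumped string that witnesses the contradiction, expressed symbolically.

Suppose for contradiction that L is regular, and let p be the pumping length.
Choose w = 0^p 1^{p+p!-1}. Since p ≠ (p+p!-1)+1 = p+p!, w ∈ L; and |w| ≥ p.
Write w = xyz as guaranteed by the lemma, with |xy| ≤ p and |y| > 0.
Since the first p symbols of w are all 0's and |xy| ≤ p, y lies entirely in the leading 0-block: y = 0^k for some k with 1 ≤ k ≤ p.
Since 1 ≤ k ≤ p, k divides p!; set t = 1 + p!/k. Then xy^t z has p + (p!/k)·k = p + p! copies of 0. Now the 0-count is p+p! and (1-count)+1 = (p+p!-1)+1 = p+p!, so i ≠ j+1 fails. So xy^t z = 0^{p+p!} 1^{p+p!-1} ∉ L.
This contradicts the pumping lemma, so L is not regular.

0^{p+p!} 1^{p+p!-1}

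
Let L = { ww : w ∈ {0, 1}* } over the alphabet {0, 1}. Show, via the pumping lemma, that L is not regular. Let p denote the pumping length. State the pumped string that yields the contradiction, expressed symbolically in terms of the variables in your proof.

Toward a contradiction, assume L is regular with pumping length p.
Take w = 0^p 1^p 0^p 1^p = uu where u = 0^p1^p; then w ∈ L and |w| = 4p ≥ p.
By the pumping lemma, w = xyz with |xy| ≤ p and |y| > 0.
Because |xy| ≤ p and w begins with p copies of 0, we have y = 0^k with 1 ≤ k ≤ p.
Pump with i = 2: xy^2z = 0^{p+k} 1^p 0^p 1^p, of length 4p+k. Suppose this equals vv. The string starts with 0 and ends with 1, so v does too; thus the boundary between the two copies of v is a 1→0 transition. There is exactly one such transition, at position 2p+k, so |v| = 2p+k and |vv| = 4p+2k ≠ 4p+k since k ≥ 1. So xy^2z ∉ L.
This contradicts the pumping lemma, so L is not regular.

0^{p+k} 1^p 0^p 1^p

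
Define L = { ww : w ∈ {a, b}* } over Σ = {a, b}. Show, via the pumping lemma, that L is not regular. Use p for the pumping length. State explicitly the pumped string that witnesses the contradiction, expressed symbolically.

Toward a contradiction, assume L is regular with pumping length p.
Take w = a^p b^p a^p b^p = uu where u = a^pb^p; then w ∈ L and |w| = 4p ≥ p.
By the pumping lemma, w = xyz with |xy| ≤ p and y is nonempty.
The first p characters of w are a's, so xy (and hence y) consists only of a's. Write y = a^k, 1 ≤ k ≤ p.
Pump with i = 2: xy^2z = a^{p+k} b^p a^p b^p, of length 4p+k. Suppose this equals vv. The string starts with a and ends with b, so v does too; thus the boundary between the two copies of v is a b→a transition. There is exactly one such transition, at position 2p+k, so |v| = 2p+k and |vv| = 4p+2k ≠ 4p+k since k ≥ 1. So xy^2z ∉ L.
This is a contradiction; hence L is not regular.

a^{p+k} b^p a^p b^p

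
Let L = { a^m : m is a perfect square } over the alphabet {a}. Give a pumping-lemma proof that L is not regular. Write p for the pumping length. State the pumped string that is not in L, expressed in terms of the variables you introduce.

Toward a contradiction, assume L is regular with pumping length p.
Take w = a^{p²} ∈ L with |w| = p² ≥ p.
By the pumping lemma, w = xyz with |xy| ≤ p and |y| > 0.
Then y = a^k for some k with 1 ≤ k ≤ p.
Pump with i = 2: xy^2z = a^{p²+k}. Since 1 ≤ k ≤ p, p² < p²+k ≤ p²+p < (p+1)², so p²+k lies strictly between consecutive squares and is not a perfect square. So xy^2z ∉ L.
This contradicts the pumping lemma, so L is not regular.

a^{p²+k}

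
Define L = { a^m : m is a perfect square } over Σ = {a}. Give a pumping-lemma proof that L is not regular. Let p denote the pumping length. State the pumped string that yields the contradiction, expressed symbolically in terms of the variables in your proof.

a^{p²+k}

Toward a contradiction, assume L is regular with pumping length p.
Take w = a^{p²} ∈ L with |w| = p² ≥ p.
By the pumping lemma, w = xyz with |xy| ≤ p and |y| > 0.
Then y = a^k for some k with 1 ≤ k ≤ p.
Pump with i = 2: xy^2z = a^{p²+k}. Since 1 ≤ k ≤ p, p² < p²+k ≤ p²+p < (p+1)², so p²+k lies strictly between consecutive squares and is not a perfect square. So xy^2z ∉ L.
This contradicts the pumping lemma, so L is not regular.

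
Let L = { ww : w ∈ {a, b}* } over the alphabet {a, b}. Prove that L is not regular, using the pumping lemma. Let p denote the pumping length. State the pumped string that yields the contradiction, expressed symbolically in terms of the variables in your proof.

a^{p+k} b^p a^p b^p

Toward a contradiction, assume L is regular with pumping length p.
Take w = a^p b^p a^p b^p = uu where u = a^pb^p; then w ∈ L and |w| = 4p ≥ p.
By the pumping lemma, w = xyz with |xy| ≤ p and |y| > 0.
Since the first p symbols of w are all a's and |xy| ≤ p, y lies entirely in the leading a-block: y = a^k for some k with 1 ≤ k ≤ p.
Pump with i = 2: xy^2z = a^{p+k} b^p a^p b^p, of length 4p+k. Suppose this equals vv. The string starts with a and ends with b, so v does too; thus the boundary between the two copies of v is a b→a transition. There is exactly one such transition, at position 2p+k, so |v| = 2p+k and |vv| = 4p+2k ≠ 4p+k since k ≥ 1. So xy^2z ∉ L.
Contradiction. Therefore L is not regular.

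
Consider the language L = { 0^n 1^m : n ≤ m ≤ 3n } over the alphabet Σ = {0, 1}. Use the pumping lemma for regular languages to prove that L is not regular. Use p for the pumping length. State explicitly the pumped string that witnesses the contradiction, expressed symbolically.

Suppose for contradiction that L is regular, and let p be the pumping length.
Take w = 0^p 1^p ∈ L (since p ≤ p ≤ 3p), with |w| = 2p ≥ p.
Write w = xyz as guaranteed by the lemma, with |xy| ≤ p and |y| ≥ 1.
Because |xy| ≤ p and w begins with p copies of 0, we have y = 0^k with 1 ≤ k ≤ p.
Pump with i = 2: xy^2z = 0^{p+k} 1^p. Now n = p+k > p = m, so the condition n ≤ m fails. Thus xy^2z ∉ L.
Contradiction. Therefore L is not regular.

0^{p+k} 1^p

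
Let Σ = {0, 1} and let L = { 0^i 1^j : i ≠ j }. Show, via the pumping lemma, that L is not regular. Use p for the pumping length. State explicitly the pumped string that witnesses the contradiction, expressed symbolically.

Toward a contradiction, assume L is regular with pumping length p.
Choose w = 0^p 1^{p+p!}. Since p ≠ p+p!, w ∈ L; and |w| ≥ p.
Write w = xyz as guaranteed by the lemma, with |xy| ≤ p and |y| > 0.
Because |xy| ≤ p and w begins with p copies of 0, we have y = 0^k with 1 ≤ k ≤ p.
Since 1 ≤ k ≤ p, k divides p!; set t = 1 + p!/k. Then xy^t z has p + (p!/k)·k = p + p! copies of 0. Now the 0-count equals the 1-count, so i ≠ j fails. So xy^t z = 0^{p+p!} 1^{p+p!} ∉ L.
This contradicts the pumping lemma, so L is not regular.

0^{p+p!} 1^{p+p!}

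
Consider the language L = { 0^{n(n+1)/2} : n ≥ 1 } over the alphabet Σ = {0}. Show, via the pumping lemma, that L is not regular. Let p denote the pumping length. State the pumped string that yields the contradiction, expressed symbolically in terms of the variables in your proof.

0^{p(p+1)/2+k}

Assume L is regular. Let p be the pumping length given by the pumping lemma.
Take w = 0^{p(p+1)/2} ∈ L with |w| = p(p+1)/2 ≥ p.
The pumping lemma gives a decomposition w = xyz where |xy| ≤ p and y is nonempty.
Then y = 0^k for some k with 1 ≤ k ≤ p.
Pump with i = 2: xy^2z = 0^{p(p+1)/2+k}. Since 1 ≤ k ≤ p, p(p+1)/2 < p(p+1)/2+k ≤ p(p+1)/2+p < (p+1)(p+2)/2, so p(p+1)/2+k is strictly between consecutive triangular numbers. So xy^2z ∉ L.
Contradiction. Therefore L is not regular.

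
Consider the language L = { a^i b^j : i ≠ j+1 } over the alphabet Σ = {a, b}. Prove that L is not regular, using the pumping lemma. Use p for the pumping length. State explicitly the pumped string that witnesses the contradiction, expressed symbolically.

Suppose for contradiction that L is regular, and let p be the pumping length.
Choose w = a^p b^{p+p!-1}. Since p ≠ (p+p!-1)+1 = p+p!, w ∈ L; and |w| ≥ p.
By the pumping lemma, w = xyz with |xy| ≤ p and |y| ≥ 1.
The first p characters of w are a's, so xy (and hence y) consists only of a's. Write y = a^k, 1 ≤ k ≤ p.
Since 1 ≤ k ≤ p, k divides p!; set t = 1 + p!/k. Then xy^t z has p + (p!/k)·k = p + p! copies of a. Now the a-count is p+p! and (b-count)+1 = (p+p!-1)+1 = p+p!, so i ≠ j+1 fails. So xy^t z = a^{p+p!} b^{p+p!-1} ∉ L.
This contradicts the pumping lemma, so L is not regular.

a^{p+p!} b^{p+p!-1}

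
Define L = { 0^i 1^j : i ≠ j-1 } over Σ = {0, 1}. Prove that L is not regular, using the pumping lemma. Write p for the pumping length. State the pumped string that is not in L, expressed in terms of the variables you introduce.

0^{p+p!} 1^{p+p!+1}

Toward a contradiction, assume L is regular with pumping length p.
Choose w = 0^p 1^{p+p!+1}. Since p ≠ (p+p!+1)-1 = p+p!, w ∈ L; and |w| ≥ p.
Write w = xyz as guaranteed by the lemma, with |xy| ≤ p and |y| ≥ 1.
Because |xy| ≤ p and w begins with p copies of 0, we have y = 0^k with 1 ≤ k ≤ p.
Since 1 ≤ k ≤ p, k divides p!; set t = 1 + p!/k. Then xy^t z has p + (p!/k)·k = p + p! copies of 0. Now the 0-count is p+p! and (1-count)-1 = (p+p!+1)-1 = p+p!, so i ≠ j-1 fails. So xy^t z = 0^{p+p!} 1^{p+p!+1} ∉ L.
This contradicts the pumping lemma, so L is not regular.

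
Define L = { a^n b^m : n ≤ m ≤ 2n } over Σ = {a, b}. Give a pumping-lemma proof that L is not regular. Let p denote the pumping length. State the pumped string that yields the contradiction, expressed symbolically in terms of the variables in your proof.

a^{p+k} b^p

Toward a contradiction, assume L is regular with pumping length p.
Take w = a^p b^p ∈ L (since p ≤ p ≤ 2p), with |w| = 2p ≥ p.
Write w = xyz as guaranteed by the lemma, with |xy| ≤ p and |y| ≥ 1.
Since the first p symbols of w are all a's and |xy| ≤ p, y lies entirely in the leading a-block: y = a^k for some k with 1 ≤ k ≤ p.
Pump with i = 2: xy^2z = a^{p+k} b^p. Now n = p+k > p = m, so the condition n ≤ m fails. Thus xy^2z ∉ L.
This is a contradiction; hence L is not regular.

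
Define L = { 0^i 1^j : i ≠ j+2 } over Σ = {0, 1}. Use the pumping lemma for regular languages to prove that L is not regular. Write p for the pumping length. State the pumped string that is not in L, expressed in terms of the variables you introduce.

Assume L is regular. Let p be the pumping length given by the pumping lemma.
Choose w = 0^p 1^{p+p!-2}. Since p ≠ (p+p!-2)+2 = p+p!, w ∈ L; and |w| ≥ p.
By the pumping lemma, w = xyz with |xy| ≤ p and y is nonempty.
The first p characters of w are 0's, so xy (and hence y) consists only of 0's. Write y = 0^k, 1 ≤ k ≤ p.
Since 1 ≤ k ≤ p, k divides p!; set t = 1 + p!/k. Then xy^t z has p + (p!/k)·k = p + p! copies of 0. Now the 0-count is p+p! and (1-count)+2 = (p+p!-2)+2 = p+p!, so i ≠ j+2 fails. So xy^t z = 0^{p+p!} 1^{p+p!-2} ∉ L.
Contradiction. Therefore L is not regular.

0^{p+p!} 1^{p+p!-2}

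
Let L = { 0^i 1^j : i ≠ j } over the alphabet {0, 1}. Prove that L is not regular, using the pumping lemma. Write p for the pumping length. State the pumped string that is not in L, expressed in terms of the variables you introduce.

0^{p+p!} 1^{p+p!}

Assume L is regular; let p be its pumping constant.
Choose w = 0^p 1^{p+p!}. Since p ≠ p+p!, w ∈ L; and |w| ≥ p.
By the pumping lemma, w = xyz with |xy| ≤ p and |y| ≥ 1.
Since the first p symbols of w are all 0's and |xy| ≤ p, y lies entirely in the leading 0-block: y = 0^k for some k with 1 ≤ k ≤ p.
Since 1 ≤ k ≤ p, k divides p!; set t = 1 + p!/k. Then xy^t z has p + (p!/k)·k = p + p! copies of 0. Now the 0-count equals the 1-count, so i ≠ j fails. So xy^t z = 0^{p+p!} 1^{p+p!} ∉ L.
This contradicts the pumping lemma, so L is not regular.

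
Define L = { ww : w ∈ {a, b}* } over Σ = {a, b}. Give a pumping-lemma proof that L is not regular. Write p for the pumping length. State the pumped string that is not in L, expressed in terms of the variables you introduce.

Assume L is regular. Let p be the pumping length given by the pumping lemma.
Take w = a^p b^p a^p b^p = uu where u = a^pb^p; then w ∈ L and |w| = 4p ≥ p.
By the pumping lemma, w = xyz with |xy| ≤ p and |y| > 0.
Since the first p symbols of w are all a's and |xy| ≤ p, y lies entirely in the leading a-block: y = a^k for some k with 1 ≤ k ≤ p.
Pump with i = 2: xy^2z = a^{p+k} b^p a^p b^p, of length 4p+k. Suppose this equals vv. The string starts with a and ends with b, so v does too; thus the boundary between the two copies of v is a b→a transition. There is exactly one such transition, at position 2p+k, so |v| = 2p+k and |vv| = 4p+2k ≠ 4p+k since k ≥ 1. So xy^2z ∉ L.
This contradicts the pumping lemma, so L is not regular.

a^{p+k} b^p a^p b^p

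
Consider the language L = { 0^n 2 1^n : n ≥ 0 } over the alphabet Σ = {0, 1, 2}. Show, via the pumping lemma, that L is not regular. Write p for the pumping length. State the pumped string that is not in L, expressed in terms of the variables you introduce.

0^{p+k} 2 1^p

Assume L is regular. Let p be the pumping length given by the pumping lemma.
Take w = 0^p 2 1^p ∈ L with |w| = 2p+1 ≥ p.
The pumping lemma gives a decomposition w = xyz where |xy| ≤ p and |y| > 0.
Since the first p symbols of w are all 0's and |xy| ≤ p, y lies entirely in the leading 0-block: y = 0^k for some k with 1 ≤ k ≤ p.
Pump with i = 2: xy^2z = 0^{p+k} 2 1^p, which would require p+k = p. But k ≥ 1, so xy^2z ∉ L.
This contradicts the pumping lemma, so L is not regular.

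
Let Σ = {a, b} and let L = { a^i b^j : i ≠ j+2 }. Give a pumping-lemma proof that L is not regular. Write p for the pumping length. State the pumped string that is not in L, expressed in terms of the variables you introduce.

a^{p+p!} b^{p+p!-2}

Assume L is regular. Let p be the pumping length given by the pumping lemma.
Choose w = a^p b^{p+p!-2}. Since p ≠ (p+p!-2)+2 = p+p!, w ∈ L; and |w| ≥ p.
By the pumping lemma, w = xyz with |xy| ≤ p and y is nonempty.
Since the first p symbols of w are all a's and |xy| ≤ p, y lies entirely in the leading a-block: y = a^k for some k with 1 ≤ k ≤ p.
Since 1 ≤ k ≤ p, k divides p!; set t = 1 + p!/k. Then xy^t z has p + (p!/k)·k = p + p! copies of a. Now the a-count is p+p! and (b-count)+2 = (p+p!-2)+2 = p+p!, so i ≠ j+2 fails. So xy^t z = a^{p+p!} b^{p+p!-2} ∉ L.
Contradiction. Therefore L is not regular.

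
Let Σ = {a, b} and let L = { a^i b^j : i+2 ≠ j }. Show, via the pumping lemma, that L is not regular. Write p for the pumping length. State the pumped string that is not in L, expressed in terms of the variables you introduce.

a^{p+p!} b^{p+p!+2}

Assume L is regular; let p be its pumping constant.
Choose w = a^p b^{p+p!+2}. Since p ≠ (p+p!+2)-2 = p+p!, w ∈ L; and |w| ≥ p.
The pumping lemma gives a decomposition w = xyz where |xy| ≤ p and |y| ≥ 1.
Because |xy| ≤ p and w begins with p copies of a, we have y = a^k with 1 ≤ k ≤ p.
Since 1 ≤ k ≤ p, k divides p!; set t = 1 + p!/k. Then xy^t z has p + (p!/k)·k = p + p! copies of a. Now the a-count is p+p! and (b-count)-2 = (p+p!+2)-2 = p+p!, so i+2 ≠ j fails. So xy^t z = a^{p+p!} b^{p+p!+2} ∉ L.
Contradiction. Therefore L is not regular.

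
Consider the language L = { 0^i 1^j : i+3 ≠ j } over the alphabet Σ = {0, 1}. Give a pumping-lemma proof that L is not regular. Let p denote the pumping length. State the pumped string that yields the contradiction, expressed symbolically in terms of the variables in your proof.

Toward a contradiction, assume L is regular with pumping length p.
Choose w = 0^p 1^{p+p!+3}. Since p ≠ (p+p!+3)-3 = p+p!, w ∈ L; and |w| ≥ p.
Write w = xyz as guaranteed by the lemma, with |xy| ≤ p and y is nonempty.
The first p characters of w are 0's, so xy (and hence y) consists only of 0's. Write y = 0^k, 1 ≤ k ≤ p.
Since 1 ≤ k ≤ p, k divides p!; set t = 1 + p!/k. Then xy^t z has p + (p!/k)·k = p + p! copies of 0. Now the 0-count is p+p! and (1-count)-3 = (p+p!+3)-3 = p+p!, so i+3 ≠ j fails. So xy^t z = 0^{p+p!} 1^{p+p!+3} ∉ L.
This contradicts the pumping lemma, so L is not regular.

0^{p+p!} 1^{p+p!+3}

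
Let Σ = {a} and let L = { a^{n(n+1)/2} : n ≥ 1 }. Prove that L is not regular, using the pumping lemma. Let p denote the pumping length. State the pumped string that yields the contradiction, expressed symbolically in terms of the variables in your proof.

Suppose for contradiction that L is regular, and let p be the pumping length.
Take w = a^{p(p+1)/2} ∈ L with |w| = p(p+1)/2 ≥ p.
Write w = xyz as guaranteed by the lemma, with |xy| ≤ p and y is nonempty.
Then y = a^k for some k with 1 ≤ k ≤ p.
Pump with i = 2: xy^2z = a^{p(p+1)/2+k}. Since 1 ≤ k ≤ p, p(p+1)/2 < p(p+1)/2+k ≤ p(p+1)/2+p < (p+1)(p+2)/2, so p(p+1)/2+k is strictly between consecutive triangular numbers. So xy^2z ∉ L.
This contradicts the pumping lemma, so L is not regular.

a^{p(p+1)/2+k}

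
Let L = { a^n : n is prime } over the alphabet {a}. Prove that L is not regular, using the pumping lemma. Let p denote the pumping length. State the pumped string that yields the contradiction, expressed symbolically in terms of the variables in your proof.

a^{q(1+k)}

Assume L is regular; let p be its pumping constant.
Let q be a prime with q ≥ p+2 (infinitely many primes exist), and take w = a^q ∈ L with |w| = q ≥ p.
By the pumping lemma, w = xyz with |xy| ≤ p and |y| ≥ 1.
Then y = a^k for some k with 1 ≤ k ≤ p.
Since 1 ≤ k ≤ p, |xz| = q-k. Pump with i = q+1: |xy^{q+1}z| = (q-k)+(q+1)k = q+qk = q(1+k), which is composite (both factors ≥ 2). So xy^{q+1}z = a^{q(1+k)} ∉ L.
This is a contradiction; hence L is not regular.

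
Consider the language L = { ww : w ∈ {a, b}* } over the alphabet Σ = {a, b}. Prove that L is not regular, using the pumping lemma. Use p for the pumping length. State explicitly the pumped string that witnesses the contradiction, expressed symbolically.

a^{p+k} b^p a^p b^p

Assume L is regular. Let p be the pumping length given by the pumping lemma.
Take w = a^p b^p a^p b^p = uu where u = a^pb^p; then w ∈ L and |w| = 4p ≥ p.
The pumping lemma gives a decomposition w = xyz where |xy| ≤ p and |y| ≥ 1.
Since the first p symbols of w are all a's and |xy| ≤ p, y lies entirely in the leading a-block: y = a^k for some k with 1 ≤ k ≤ p.
Pump with i = 2: xy^2z = a^{p+k} b^p a^p b^p, of length 4p+k. Suppose this equals vv. The string starts with a and ends with b, so v does too; thus the boundary between the two copies of v is a b→a transition. There is exactly one such transition, at position 2p+k, so |v| = 2p+k and |vv| = 4p+2k ≠ 4p+k since k ≥ 1. So xy^2z ∉ L.
This is a contradiction; hence L is not regular.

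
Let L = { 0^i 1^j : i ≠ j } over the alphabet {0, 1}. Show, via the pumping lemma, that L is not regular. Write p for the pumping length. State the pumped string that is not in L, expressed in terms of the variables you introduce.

Toward a contradiction, assume L is regular with pumping length p.
Choose w = 0^p 1^{p+p!}. Since p ≠ p+p!, w ∈ L; and |w| ≥ p.
Write w = xyz as guaranteed by the lemma, with |xy| ≤ p and y is nonempty.
Since the first p symbols of w are all 0's and |xy| ≤ p, y lies entirely in the leading 0-block: y = 0^k for some k with 1 ≤ k ≤ p.
Since 1 ≤ k ≤ p, k divides p!; set t = 1 + p!/k. Then xy^t z has p + (p!/k)·k = p + p! copies of 0. Now the 0-count equals the 1-count, so i ≠ j fails. So xy^t z = 0^{p+p!} 1^{p+p!} ∉ L.
This is a contradiction; hence L is not regular.

0^{p+p!} 1^{p+p!}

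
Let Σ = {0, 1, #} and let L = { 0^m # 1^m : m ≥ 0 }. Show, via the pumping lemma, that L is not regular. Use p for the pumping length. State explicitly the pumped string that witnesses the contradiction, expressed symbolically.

Toward a contradiction, assume L is regular with pumping length p.
Take w = 0^p # 1^p ∈ L with |w| = 2p+1 ≥ p.
By the pumping lemma, w = xyz with |xy| ≤ p and |y| > 0.
The first p characters of w are 0's, so xy (and hence y) consists only of 0's. Write y = 0^k, 1 ≤ k ≤ p.
Pump with i = 2: xy^2z = 0^{p+k} # 1^p, which would require p+k = p. But k ≥ 1, so xy^2z ∉ L.
This contradicts the pumping lemma, so L is not regular.

0^{p+k} # 1^p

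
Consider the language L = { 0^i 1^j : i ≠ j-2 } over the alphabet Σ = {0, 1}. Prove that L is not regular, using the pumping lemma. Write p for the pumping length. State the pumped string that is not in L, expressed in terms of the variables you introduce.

0^{p+p!} 1^{p+p!+2}

Toward a contradiction, assume L is regular with pumping length p.
Choose w = 0^p 1^{p+p!+2}. Since p ≠ (p+p!+2)-2 = p+p!, w ∈ L; and |w| ≥ p.
By the pumping lemma, w = xyz with |xy| ≤ p and |y| ≥ 1.
The first p characters of w are 0's, so xy (and hence y) consists only of 0's. Write y = 0^k, 1 ≤ k ≤ p.
Since 1 ≤ k ≤ p, k divides p!; set t = 1 + p!/k. Then xy^t z has p + (p!/k)·k = p + p! copies of 0. Now the 0-count is p+p! and (1-count)-2 = (p+p!+2)-2 = p+p!, so i ≠ j-2 fails. So xy^t z = 0^{p+p!} 1^{p+p!+2} ∉ L.
This is a contradiction; hence L is not regular.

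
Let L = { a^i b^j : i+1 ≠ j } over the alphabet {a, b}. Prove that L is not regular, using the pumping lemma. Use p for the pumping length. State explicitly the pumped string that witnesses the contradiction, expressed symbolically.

a^{p+p!} b^{p+p!+1}

Suppose for contradiction that L is regular, and let p be the pumping length.
Choose w = a^p b^{p+p!+1}. Since p ≠ (p+p!+1)-1 = p+p!, w ∈ L; and |w| ≥ p.
By the pumping lemma, w = xyz with |xy| ≤ p and y is nonempty.
The first p characters of w are a's, so xy (and hence y) consists only of a's. Write y = a^k, 1 ≤ k ≤ p.
Since 1 ≤ k ≤ p, k divides p!; set t = 1 + p!/k. Then xy^t z has p + (p!/k)·k = p + p! copies of a. Now the a-count is p+p! and (b-count)-1 = (p+p!+1)-1 = p+p!, so i+1 ≠ j fails. So xy^t z = a^{p+p!} b^{p+p!+1} ∉ L.
This contradicts the pumping lemma, so L is not regular.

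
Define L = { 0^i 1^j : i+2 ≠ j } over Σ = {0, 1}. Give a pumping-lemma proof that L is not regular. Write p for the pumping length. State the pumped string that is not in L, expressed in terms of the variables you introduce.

Toward a contradiction, assume L is regular with pumping length p.
Choose w = 0^p 1^{p+p!+2}. Since p ≠ (p+p!+2)-2 = p+p!, w ∈ L; and |w| ≥ p.
Write w = xyz as guaranteed by the lemma, with |xy| ≤ p and |y| ≥ 1.
Since the first p symbols of w are all 0's and |xy| ≤ p, y lies entirely in the leading 0-block: y = 0^k for some k with 1 ≤ k ≤ p.
Since 1 ≤ k ≤ p, k divides p!; set t = 1 + p!/k. Then xy^t z has p + (p!/k)·k = p + p! copies of 0. Now the 0-count is p+p! and (1-count)-2 = (p+p!+2)-2 = p+p!, so i+2 ≠ j fails. So xy^t z = 0^{p+p!} 1^{p+p!+2} ∉ L.
This contradicts the pumping lemma, so L is not regular.

0^{p+p!} 1^{p+p!+2}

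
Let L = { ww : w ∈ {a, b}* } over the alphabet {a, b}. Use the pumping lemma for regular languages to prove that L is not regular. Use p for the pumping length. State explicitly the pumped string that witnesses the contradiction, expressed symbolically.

a^{p+k} b^p a^p b^p

Toward a contradiction, assume L is regular with pumping length p.
Take w = a^p b^p a^p b^p = uu where u = a^pb^p; then w ∈ L and |w| = 4p ≥ p.
Write w = xyz as guaranteed by the lemma, with |xy| ≤ p and |y| ≥ 1.
Because |xy| ≤ p and w begins with p copies of a, we have y = a^k with 1 ≤ k ≤ p.
Pump with i = 2: xy^2z = a^{p+k} b^p a^p b^p, of length 4p+k. Suppose this equals vv. The string starts with a and ends with b, so v does too; thus the boundary between the two copies of v is a b→a transition. There is exactly one such transition, at position 2p+k, so |v| = 2p+k and |vv| = 4p+2k ≠ 4p+k since k ≥ 1. So xy^2z ∉ L.
This is a contradiction; hence L is not regular.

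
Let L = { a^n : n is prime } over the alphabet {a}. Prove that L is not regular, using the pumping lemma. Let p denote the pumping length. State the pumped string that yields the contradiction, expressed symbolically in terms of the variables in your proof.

a^{q(1+k)}

Suppose for contradiction that L is regular, and let p be the pumping length.
Let q be a prime with q ≥ p+2 (infinitely many primes exist), and take w = a^q ∈ L with |w| = q ≥ p.
By the pumping lemma, w = xyz with |xy| ≤ p and |y| ≥ 1.
Then y = a^k for some k with 1 ≤ k ≤ p.
Since 1 ≤ k ≤ p, |xz| = q-k. Pump with i = q+1: |xy^{q+1}z| = (q-k)+(q+1)k = q+qk = q(1+k), which is composite (both factors ≥ 2). So xy^{q+1}z = a^{q(1+k)} ∉ L.
This contradicts the pumping lemma, so L is not regular.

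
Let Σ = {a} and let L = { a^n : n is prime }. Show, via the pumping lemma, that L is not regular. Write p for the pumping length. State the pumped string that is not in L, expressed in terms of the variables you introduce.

a^{q(1+k)}

Assume L is regular. Let p be the pumping length given by the pumping lemma.
Let q be a prime with q ≥ p+2 (infinitely many primes exist), and take w = a^q ∈ L with |w| = q ≥ p.
The pumping lemma gives a decomposition w = xyz where |xy| ≤ p and y is nonempty.
Then y = a^k for some k with 1 ≤ k ≤ p.
Since 1 ≤ k ≤ p, |xz| = q-k. Pump with i = q+1: |xy^{q+1}z| = (q-k)+(q+1)k = q+qk = q(1+k), which is composite (both factors ≥ 2). So xy^{q+1}z = a^{q(1+k)} ∉ L.
This is a contradiction; hence L is not regular.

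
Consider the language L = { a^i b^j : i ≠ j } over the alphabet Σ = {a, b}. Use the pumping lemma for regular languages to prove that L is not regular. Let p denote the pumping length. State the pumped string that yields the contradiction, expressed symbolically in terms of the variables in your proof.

Assume L is regular; let p be its pumping constant.
Choose w = a^p b^{p+p!}. Since p ≠ p+p!, w ∈ L; and |w| ≥ p.
Write w = xyz as guaranteed by the lemma, with |xy| ≤ p and y is nonempty.
Because |xy| ≤ p and w begins with p copies of a, we have y = a^k with 1 ≤ k ≤ p.
Since 1 ≤ k ≤ p, k divides p!; set t = 1 + p!/k. Then xy^t z has p + (p!/k)·k = p + p! copies of a. Now the a-count equals the b-count, so i ≠ j fails. So xy^t z = a^{p+p!} b^{p+p!} ∉ L.
Contradiction. Therefore L is not regular.

a^{p+p!} b^{p+p!}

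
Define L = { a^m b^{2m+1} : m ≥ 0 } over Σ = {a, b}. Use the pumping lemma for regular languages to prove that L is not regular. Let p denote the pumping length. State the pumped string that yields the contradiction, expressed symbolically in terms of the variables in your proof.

Suppose for contradiction that L is regular, and let p be the pumping length.
Choose w = a^p b^{2p+1}, which is in L with |w| = 3p+1 ≥ p.
The pumping lemma gives a decomposition w = xyz where |xy| ≤ p and y is nonempty.
Because |xy| ≤ p and w begins with p copies of a, we have y = a^k with 1 ≤ k ≤ p.
Pump with i = 2: xy^2z = a^{p+k} b^{2p+1}. For this to lie in L we would need 2p+1 = 2(p+k)+1, which forces k = 0. But k ≥ 1, so xy^2z ∉ L.
This is a contradiction; hence L is not regular.

a^{p+k} b^{2p+1}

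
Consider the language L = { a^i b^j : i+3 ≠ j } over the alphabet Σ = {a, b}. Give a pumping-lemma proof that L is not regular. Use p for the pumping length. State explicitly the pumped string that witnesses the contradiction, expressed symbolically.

Assume L is regular; let p be its pumping constant.
Choose w = a^p b^{p+p!+3}. Since p ≠ (p+p!+3)-3 = p+p!, w ∈ L; and |w| ≥ p.
By the pumping lemma, w = xyz with |xy| ≤ p and |y| > 0.
The first p characters of w are a's, so xy (and hence y) consists only of a's. Write y = a^k, 1 ≤ k ≤ p.
Since 1 ≤ k ≤ p, k divides p!; set t = 1 + p!/k. Then xy^t z has p + (p!/k)·k = p + p! copies of a. Now the a-count is p+p! and (b-count)-3 = (p+p!+3)-3 = p+p!, so i+3 ≠ j fails. So xy^t z = a^{p+p!} b^{p+p!+3} ∉ L.
Contradiction. Therefore L is not regular.

a^{p+p!} b^{p+p!+3}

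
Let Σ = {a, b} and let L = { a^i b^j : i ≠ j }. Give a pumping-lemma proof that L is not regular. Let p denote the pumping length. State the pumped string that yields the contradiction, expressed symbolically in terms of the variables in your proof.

a^{p+p!} b^{p+p!}

Toward a contradiction, assume L is regular with pumping length p.
Choose w = a^p b^{p+p!}. Since p ≠ p+p!, w ∈ L; and |w| ≥ p.
The pumping lemma gives a decomposition w = xyz where |xy| ≤ p and |y| > 0.
Because |xy| ≤ p and w begins with p copies of a, we have y = a^k with 1 ≤ k ≤ p.
Since 1 ≤ k ≤ p, k divides p!; set t = 1 + p!/k. Then xy^t z has p + (p!/k)·k = p + p! copies of a. Now the a-count equals the b-count, so i ≠ j fails. So xy^t z = a^{p+p!} b^{p+p!} ∉ L.
This contradicts the pumping lemma, so L is not regular.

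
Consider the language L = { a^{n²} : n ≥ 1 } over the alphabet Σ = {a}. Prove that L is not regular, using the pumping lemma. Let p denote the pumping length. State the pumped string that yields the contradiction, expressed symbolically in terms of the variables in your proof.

a^{p²+k}

Assume L is regular; let p be its pumping constant.
Take w = a^{p²} ∈ L with |w| = p² ≥ p.
Write w = xyz as guaranteed by the lemma, with |xy| ≤ p and |y| > 0.
Then y = a^k for some k with 1 ≤ k ≤ p.
Pump with i = 2: xy^2z = a^{p²+k}. Since 1 ≤ k ≤ p, p² < p²+k ≤ p²+p < (p+1)², so p²+k lies strictly between consecutive squares and is not a perfect square. So xy^2z ∉ L.
This contradicts the pumping lemma, so L is not regular.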